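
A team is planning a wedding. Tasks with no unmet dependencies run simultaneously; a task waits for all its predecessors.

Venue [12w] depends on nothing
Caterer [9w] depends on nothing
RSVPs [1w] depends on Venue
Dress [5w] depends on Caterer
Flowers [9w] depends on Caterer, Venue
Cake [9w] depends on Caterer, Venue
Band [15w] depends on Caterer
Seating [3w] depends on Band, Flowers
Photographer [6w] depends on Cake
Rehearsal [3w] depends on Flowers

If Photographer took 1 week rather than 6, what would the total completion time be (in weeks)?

The binding path is Venue→Cake→Photographer = 12+9+6 = 27; finish at 27 weeks.
Photographer lies on that path, so at 1 week the path becomes 22 weeks.
The binding chain switches to Caterer→Band→Seating = 9+15+3 = 27; finish 27 weeks.

27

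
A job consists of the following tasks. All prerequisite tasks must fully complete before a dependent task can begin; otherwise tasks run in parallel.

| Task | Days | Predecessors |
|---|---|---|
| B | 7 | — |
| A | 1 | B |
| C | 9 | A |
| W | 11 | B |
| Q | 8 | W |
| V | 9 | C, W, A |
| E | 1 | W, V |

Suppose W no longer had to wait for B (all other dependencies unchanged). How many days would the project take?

27

Before: longest chain B→W→V→E = 7+11+9+1 = 28, finish 28.
Without B→W, W's earliest start moves from 7 to 0.
New critical path: B→A→C→V→E = 7+1+9+9+1 = 27 ⇒ 27 days.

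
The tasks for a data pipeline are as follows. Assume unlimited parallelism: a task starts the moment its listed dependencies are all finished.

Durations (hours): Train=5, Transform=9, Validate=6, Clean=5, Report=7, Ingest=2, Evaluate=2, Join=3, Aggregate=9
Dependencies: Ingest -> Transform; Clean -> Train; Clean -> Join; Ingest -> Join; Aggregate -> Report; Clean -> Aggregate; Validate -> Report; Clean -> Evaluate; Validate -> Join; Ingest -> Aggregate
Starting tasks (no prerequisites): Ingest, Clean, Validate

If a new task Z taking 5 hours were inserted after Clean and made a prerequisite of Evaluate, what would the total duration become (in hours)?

Originally the plan takes 21 hours.
With Z inserted, Evaluate now waits for max(Clean, Z).
New critical path: Clean→Aggregate→Report = 5+9+7 = 21 ⇒ 21 hours.

21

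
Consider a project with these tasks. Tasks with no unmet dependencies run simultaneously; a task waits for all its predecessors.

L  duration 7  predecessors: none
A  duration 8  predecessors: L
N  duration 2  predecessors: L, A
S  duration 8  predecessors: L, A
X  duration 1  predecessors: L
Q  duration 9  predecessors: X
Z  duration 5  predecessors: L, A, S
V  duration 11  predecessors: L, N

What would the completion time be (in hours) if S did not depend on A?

Original critical path: L→A→N→V = 7+8+2+11 = 28 ⇒ 28 hours.
Without A→S, S's earliest start moves from 15 to 7.
New critical path: L→A→N→V = 7+8+2+11 = 28 ⇒ 28 hours.

28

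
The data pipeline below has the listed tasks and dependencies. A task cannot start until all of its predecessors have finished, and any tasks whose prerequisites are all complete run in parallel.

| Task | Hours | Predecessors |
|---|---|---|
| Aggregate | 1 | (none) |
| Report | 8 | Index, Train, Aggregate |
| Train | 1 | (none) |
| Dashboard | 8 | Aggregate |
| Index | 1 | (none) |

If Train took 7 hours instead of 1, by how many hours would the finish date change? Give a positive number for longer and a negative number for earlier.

The binding path is Train→Report = 1+8 = 9; finish at 9 hours.
Since Train is critical, the +6 change carries straight to that chain (now 15 hours).
That remains the longest chain; total 15 hours.
Change in finish: 15 − 9 = +6 hours.

6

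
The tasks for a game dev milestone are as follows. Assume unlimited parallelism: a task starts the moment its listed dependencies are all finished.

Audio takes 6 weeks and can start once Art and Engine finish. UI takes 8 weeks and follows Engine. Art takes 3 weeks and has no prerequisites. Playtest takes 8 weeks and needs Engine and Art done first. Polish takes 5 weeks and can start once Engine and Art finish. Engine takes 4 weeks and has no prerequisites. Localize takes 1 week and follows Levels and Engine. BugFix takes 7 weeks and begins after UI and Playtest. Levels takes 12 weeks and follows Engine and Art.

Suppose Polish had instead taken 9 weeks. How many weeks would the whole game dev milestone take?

19

The binding path is Engine→UI→BugFix = 4+8+7 = 19; finish at 19 weeks.
Polish is off the critical path — its longest chain is 9 weeks, giving 10 of slack.
No other chain overtakes it, so the finish is 19 weeks.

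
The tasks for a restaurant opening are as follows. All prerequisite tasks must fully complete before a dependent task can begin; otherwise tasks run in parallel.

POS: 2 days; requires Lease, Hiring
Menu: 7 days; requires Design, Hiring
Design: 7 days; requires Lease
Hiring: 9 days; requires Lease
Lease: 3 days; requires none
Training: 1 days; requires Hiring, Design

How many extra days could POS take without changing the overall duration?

The longest chain is Lease→Hiring→Menu = 3+9+7 = 19; overall finish 19 days.
Longest path through POS: 14 days (earliest finish 14, latest finish 19).
Float = 19 − 14 = 5.

5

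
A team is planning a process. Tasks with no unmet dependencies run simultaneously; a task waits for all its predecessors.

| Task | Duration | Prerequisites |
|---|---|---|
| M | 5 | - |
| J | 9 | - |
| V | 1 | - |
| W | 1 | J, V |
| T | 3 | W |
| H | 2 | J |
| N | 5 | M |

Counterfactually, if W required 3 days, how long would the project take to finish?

15

Actual critical path: J→W→T = 9+1+3 = 13 ⇒ 13 days.
Since W is critical, the +2 change carries straight to that chain (now 15 days).
That remains the longest chain; total 15 days.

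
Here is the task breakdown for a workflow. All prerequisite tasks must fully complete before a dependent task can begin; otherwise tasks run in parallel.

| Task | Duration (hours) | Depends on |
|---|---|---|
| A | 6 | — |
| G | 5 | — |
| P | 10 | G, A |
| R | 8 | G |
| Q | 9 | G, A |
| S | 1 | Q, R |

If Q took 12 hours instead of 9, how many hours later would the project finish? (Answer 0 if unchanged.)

3

Critical path before the change: A→Q→S = 6+9+1 = 16 giving 16 hours.
Q is on the critical path; changing it to 12 makes that path 19 hours.
The critical path is still A→Q→S; finish is now 19 hours.
Change in finish: 19 − 16 = +3 hours.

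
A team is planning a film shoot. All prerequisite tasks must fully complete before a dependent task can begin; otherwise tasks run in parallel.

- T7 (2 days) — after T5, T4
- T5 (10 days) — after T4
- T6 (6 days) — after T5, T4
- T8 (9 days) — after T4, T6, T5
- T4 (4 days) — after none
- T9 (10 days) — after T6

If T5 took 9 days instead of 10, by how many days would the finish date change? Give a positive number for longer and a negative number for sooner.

The binding path is T4→T5→T6→T9 = 4+10+6+10 = 30; finish at 30 days.
Since T5 is critical, the -1 change carries straight to that chain (now 29 days).
That remains the longest chain; total 29 days.
Change in finish: 29 − 30 = -1 days.

-1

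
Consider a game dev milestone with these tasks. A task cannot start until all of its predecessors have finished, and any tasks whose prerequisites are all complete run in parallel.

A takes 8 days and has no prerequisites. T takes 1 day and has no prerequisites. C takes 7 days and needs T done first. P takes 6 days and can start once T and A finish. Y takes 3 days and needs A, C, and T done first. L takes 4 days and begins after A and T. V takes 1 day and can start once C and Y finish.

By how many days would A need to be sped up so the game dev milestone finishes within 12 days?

2

Current finish: 14 days; target: 12.
A is on every critical path, so each day cut from A cuts the finish by one (this holds down to a finish of 12).
Need 14 − 12 = 2 days off A → A becomes 6 days, finish becomes 12.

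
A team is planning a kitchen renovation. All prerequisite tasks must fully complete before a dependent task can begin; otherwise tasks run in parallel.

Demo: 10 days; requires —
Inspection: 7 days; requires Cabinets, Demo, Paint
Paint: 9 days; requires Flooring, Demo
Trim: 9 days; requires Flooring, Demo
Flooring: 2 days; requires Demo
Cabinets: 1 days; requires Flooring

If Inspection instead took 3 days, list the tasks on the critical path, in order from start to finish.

Demo, Flooring, Paint, Inspection

Baseline: Demo→Flooring→Paint→Inspection = 10+2+9+7 = 28 → 28 days.
Since Inspection is critical, the -4 change carries straight to that chain (now 24 days).
The critical path is still Demo→Flooring→Paint→Inspection; finish is now 24 days.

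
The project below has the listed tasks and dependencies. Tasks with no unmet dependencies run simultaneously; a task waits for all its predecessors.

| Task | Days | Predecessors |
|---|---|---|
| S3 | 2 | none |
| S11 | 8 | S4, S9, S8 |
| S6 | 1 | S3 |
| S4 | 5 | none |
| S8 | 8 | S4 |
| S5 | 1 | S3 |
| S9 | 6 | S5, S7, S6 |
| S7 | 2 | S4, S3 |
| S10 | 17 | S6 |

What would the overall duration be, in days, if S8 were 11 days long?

The binding path is S4→S8→S11 = 5+8+8 = 21; finish at 21 days.
Since S8 is critical, the +3 change carries straight to that chain (now 24 days).
That remains the longest chain; total 24 days.

24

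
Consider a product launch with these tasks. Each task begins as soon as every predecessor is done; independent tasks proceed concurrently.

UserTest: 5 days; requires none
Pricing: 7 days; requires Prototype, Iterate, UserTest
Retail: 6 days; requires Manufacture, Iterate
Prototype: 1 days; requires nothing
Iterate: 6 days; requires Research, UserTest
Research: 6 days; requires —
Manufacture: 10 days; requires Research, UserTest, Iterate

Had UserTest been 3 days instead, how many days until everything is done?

28

Critical path before the change: Research→Iterate→Manufacture→Retail = 6+6+10+6 = 28 giving 28 days.
UserTest is off the critical path — its longest chain is 27 days, giving 1 of slack.
The critical path is still Research→Iterate→Manufacture→Retail; finish is now 28 days.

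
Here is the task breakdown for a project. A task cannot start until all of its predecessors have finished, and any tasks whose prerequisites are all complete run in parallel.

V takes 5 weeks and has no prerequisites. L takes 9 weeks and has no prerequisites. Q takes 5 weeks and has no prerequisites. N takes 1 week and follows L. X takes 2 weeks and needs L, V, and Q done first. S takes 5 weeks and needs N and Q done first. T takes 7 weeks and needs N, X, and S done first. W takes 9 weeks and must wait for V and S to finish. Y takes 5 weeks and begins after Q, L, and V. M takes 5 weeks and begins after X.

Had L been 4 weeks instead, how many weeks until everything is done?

19

Actual critical path: L→N→S→W = 9+1+5+9 = 24 ⇒ 24 weeks.
L is on the critical path; changing it to 4 makes that path 19 weeks.
That remains the longest chain; total 19 weeks.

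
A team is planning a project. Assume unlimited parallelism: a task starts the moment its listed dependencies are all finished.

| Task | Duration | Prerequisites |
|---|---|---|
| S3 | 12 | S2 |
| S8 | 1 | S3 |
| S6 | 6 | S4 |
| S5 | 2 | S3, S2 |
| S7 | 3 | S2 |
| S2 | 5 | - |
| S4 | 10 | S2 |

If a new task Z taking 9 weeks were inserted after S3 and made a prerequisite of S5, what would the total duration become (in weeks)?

28

Originally the project takes 21 weeks.
With Z inserted, S5 now waits for max(S3, S2, Z).
New critical path: S2→S3→Z→S5 = 5+12+9+2 = 28 ⇒ 28 weeks.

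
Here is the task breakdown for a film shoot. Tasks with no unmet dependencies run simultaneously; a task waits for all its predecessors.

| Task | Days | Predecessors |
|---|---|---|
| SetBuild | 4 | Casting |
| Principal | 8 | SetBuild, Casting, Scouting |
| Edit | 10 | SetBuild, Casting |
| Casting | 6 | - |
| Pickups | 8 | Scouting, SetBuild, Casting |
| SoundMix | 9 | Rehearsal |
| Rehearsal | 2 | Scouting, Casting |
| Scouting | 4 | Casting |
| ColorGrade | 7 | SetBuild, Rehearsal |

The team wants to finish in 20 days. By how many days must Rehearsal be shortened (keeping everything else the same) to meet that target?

1

Current finish: 21 days; target: 20.
Rehearsal is on every critical path, so each day cut from Rehearsal cuts the finish by one (this holds down to a finish of 20).
Need 21 − 20 = 1 day off Rehearsal → Rehearsal becomes 1 day, finish becomes 20.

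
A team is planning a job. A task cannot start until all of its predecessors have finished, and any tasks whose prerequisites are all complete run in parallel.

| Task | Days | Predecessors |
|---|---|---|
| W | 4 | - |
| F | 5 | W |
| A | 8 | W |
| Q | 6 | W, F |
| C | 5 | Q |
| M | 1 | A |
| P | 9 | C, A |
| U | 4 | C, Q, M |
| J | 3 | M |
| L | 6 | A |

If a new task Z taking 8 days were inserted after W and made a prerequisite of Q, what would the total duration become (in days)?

32

Originally the job takes 29 days.
With Z inserted, Q now waits for max(W, F, Z).
New critical path: W→Z→Q→C→P = 4+8+6+5+9 = 32 ⇒ 32 days.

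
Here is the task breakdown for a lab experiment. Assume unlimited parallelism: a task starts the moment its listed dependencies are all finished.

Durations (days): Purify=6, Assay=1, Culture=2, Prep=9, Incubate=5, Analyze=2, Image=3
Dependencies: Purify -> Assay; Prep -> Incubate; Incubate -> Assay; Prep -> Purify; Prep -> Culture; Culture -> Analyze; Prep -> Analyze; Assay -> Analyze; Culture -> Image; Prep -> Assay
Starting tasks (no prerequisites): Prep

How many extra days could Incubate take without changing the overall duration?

1

The longest chain is Prep→Purify→Assay→Analyze = 9+6+1+2 = 18; overall finish 18 days.
Longest path through Incubate: 17 days (earliest finish 14, latest finish 15).
Slack of Incubate = 10 − 9 = 1 day.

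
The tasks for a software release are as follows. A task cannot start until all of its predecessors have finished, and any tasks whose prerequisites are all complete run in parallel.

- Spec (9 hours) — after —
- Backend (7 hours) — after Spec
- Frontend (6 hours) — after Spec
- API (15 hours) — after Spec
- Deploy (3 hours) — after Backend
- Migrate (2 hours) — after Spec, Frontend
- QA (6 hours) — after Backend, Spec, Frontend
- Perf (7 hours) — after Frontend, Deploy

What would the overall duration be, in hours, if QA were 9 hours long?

As given, the longest chain is Spec→Backend→Deploy→Perf = 9+7+3+7 = 26, so the finish is 26 hours.
QA is off the critical path — its longest chain is 22 hours, giving 4 of slack.
No other chain overtakes it, so the finish is 26 hours.

26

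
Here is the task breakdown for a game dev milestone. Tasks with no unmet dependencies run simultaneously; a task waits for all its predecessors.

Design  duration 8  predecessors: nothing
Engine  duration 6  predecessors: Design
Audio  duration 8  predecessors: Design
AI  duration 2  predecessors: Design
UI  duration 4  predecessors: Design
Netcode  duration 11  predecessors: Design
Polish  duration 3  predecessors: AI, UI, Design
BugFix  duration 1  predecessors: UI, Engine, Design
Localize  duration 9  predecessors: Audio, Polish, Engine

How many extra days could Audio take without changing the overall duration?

The longest chain is Design→Audio→Localize = 8+8+9 = 25; overall finish 25 days.
Longest path through Audio: 25 days (earliest finish 16, latest finish 16).
So Audio can slip 16 − 16 = 0 days.

0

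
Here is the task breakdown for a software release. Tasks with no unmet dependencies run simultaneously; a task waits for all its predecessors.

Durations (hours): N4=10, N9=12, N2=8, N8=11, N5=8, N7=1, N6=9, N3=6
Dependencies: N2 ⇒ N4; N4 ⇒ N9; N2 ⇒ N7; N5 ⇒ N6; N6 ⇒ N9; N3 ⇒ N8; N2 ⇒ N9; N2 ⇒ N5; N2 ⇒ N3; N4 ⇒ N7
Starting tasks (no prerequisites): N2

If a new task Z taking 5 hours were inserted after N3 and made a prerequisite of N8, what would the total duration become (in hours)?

37

Originally the job takes 37 hours.
With Z inserted, N8 now waits for max(N3, Z).
New critical path: N2→N5→N6→N9 = 8+8+9+12 = 37 ⇒ 37 hours.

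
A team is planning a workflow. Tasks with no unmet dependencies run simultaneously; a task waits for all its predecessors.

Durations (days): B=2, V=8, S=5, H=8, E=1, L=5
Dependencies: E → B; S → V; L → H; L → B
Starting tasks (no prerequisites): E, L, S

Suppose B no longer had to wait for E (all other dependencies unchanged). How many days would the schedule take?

13

With the dependency in place, L→H = 5+8 = 13 sets the finish at 13 days.
Dropping E→B doesn't change B's earliest start (5); another predecessor still binds.
The longest chain is now L→H = 5+8 = 13, so the schedule takes 13 days.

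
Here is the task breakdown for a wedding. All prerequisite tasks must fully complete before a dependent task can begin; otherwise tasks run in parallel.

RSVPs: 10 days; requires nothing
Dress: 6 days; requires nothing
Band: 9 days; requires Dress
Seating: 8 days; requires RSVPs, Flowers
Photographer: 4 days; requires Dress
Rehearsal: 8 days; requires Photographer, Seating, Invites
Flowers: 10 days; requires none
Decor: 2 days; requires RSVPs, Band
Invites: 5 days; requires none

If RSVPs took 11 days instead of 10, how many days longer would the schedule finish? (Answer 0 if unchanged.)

Critical path before the change: RSVPs→Seating→Rehearsal = 10+8+8 = 26 giving 26 days.
Since RSVPs is critical, the +1 change carries straight to that chain (now 27 days).
That remains the longest chain; total 27 days.
Change in finish: 27 − 26 = +1 days.

1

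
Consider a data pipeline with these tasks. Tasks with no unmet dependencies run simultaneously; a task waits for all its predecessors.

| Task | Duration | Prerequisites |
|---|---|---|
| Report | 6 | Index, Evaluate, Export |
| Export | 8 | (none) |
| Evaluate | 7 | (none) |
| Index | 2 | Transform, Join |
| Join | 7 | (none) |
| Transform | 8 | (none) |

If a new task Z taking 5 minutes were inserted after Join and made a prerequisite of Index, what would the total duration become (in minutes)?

Originally the project takes 16 minutes.
With Z inserted, Index now waits for max(Transform, Join, Z).
New critical path: Join→Z→Index→Report = 7+5+2+6 = 20 ⇒ 20 minutes.

20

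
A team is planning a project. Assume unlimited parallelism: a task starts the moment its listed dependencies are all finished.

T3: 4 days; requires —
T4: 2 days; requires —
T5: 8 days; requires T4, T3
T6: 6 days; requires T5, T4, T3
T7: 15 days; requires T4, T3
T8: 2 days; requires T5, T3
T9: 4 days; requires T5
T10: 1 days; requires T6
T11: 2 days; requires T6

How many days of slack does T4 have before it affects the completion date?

Critical path: T3→T5→T6→T11 = 4+8+6+2 = 20, so the finish is 20 days.
T4 finishes as early as 2 and must finish by 4.
Slack of T4 = 2 − 0 = 2 days.

2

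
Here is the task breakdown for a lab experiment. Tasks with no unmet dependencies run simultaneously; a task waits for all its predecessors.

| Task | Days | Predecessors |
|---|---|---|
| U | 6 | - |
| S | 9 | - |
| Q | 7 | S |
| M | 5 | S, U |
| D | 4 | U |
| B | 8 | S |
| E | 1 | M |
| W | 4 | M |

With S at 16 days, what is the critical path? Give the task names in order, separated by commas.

S, M, W

As given, the longest chain is S→M→W = 9+5+4 = 18, so the finish is 18 days.
Since S is critical, the +7 change carries straight to that chain (now 25 days).
No other chain overtakes it, so the finish is 25 days.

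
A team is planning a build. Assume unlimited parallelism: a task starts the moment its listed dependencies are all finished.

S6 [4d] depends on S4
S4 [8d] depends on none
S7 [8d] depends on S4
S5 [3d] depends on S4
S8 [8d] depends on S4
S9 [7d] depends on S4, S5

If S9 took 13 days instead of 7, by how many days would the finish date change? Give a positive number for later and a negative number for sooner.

6

Baseline: S4→S5→S9 = 8+3+7 = 18 → 18 days.
S9 lies on that path, so at 13 days the path becomes 24 days.
No other chain overtakes it, so the finish is 24 days.
Change in finish: 24 − 18 = +6 days.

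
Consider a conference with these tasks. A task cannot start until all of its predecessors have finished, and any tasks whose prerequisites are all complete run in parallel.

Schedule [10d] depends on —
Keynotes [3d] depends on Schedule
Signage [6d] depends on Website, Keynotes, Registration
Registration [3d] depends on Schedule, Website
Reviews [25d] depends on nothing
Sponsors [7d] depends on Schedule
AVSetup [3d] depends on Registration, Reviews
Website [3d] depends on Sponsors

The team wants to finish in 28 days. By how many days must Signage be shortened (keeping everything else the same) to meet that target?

Current finish: 29 days; target: 28.
Signage is on every critical path, so each day cut from Signage cuts the finish by one (this holds down to a finish of 28).
Need 29 − 28 = 1 day off Signage → Signage becomes 5 days, finish becomes 28.

1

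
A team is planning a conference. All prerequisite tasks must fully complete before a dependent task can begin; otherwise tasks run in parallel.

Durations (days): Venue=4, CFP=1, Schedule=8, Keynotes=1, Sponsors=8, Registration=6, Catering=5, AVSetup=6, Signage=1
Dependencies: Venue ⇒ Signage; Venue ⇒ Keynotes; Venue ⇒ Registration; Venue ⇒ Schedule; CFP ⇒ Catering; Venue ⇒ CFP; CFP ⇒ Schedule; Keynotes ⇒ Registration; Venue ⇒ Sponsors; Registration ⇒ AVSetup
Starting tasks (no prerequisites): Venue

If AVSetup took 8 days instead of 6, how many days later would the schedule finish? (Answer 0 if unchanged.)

2

As given, the longest chain is Venue→Keynotes→Registration→AVSetup = 4+1+6+6 = 17, so the finish is 17 days.
Since AVSetup is critical, the +2 change carries straight to that chain (now 19 days).
The critical path is still Venue→Keynotes→Registration→AVSetup; finish is now 19 days.
Change in finish: 19 − 17 = +2 days.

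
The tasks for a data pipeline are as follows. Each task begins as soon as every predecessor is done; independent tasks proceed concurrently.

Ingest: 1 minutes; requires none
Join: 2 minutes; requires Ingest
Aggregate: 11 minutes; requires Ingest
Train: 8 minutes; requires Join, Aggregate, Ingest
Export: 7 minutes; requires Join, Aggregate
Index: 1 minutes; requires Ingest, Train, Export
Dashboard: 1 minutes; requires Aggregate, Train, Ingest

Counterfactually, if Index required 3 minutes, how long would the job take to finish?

Critical path before the change: Ingest→Aggregate→Train→Index = 1+11+8+1 = 21 giving 21 minutes.
Index lies on that path, so at 3 minutes the path becomes 23 minutes.
That remains the longest chain; total 23 minutes.

23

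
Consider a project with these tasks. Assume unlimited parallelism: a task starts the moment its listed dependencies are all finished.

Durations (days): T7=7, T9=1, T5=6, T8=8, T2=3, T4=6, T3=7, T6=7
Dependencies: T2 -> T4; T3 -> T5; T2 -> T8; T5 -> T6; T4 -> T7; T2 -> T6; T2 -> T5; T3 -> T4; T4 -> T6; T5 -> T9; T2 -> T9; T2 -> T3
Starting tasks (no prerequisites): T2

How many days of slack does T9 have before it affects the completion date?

6

The longest chain is T2→T3→T4→T6 = 3+7+6+7 = 23; overall finish 23 days.
Longest path through T9: 17 days (earliest finish 17, latest finish 23).
Slack of T9 = 22 − 16 = 6 days.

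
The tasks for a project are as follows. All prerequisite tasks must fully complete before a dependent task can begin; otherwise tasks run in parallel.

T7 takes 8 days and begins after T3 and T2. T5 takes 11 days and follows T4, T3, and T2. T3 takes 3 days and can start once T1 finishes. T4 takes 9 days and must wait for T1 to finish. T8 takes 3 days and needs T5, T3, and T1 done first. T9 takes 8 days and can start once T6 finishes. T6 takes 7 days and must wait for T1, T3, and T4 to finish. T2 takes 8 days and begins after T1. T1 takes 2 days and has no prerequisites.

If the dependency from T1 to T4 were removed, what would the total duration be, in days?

24

Before: longest chain T1→T4→T6→T9 = 2+9+7+8 = 26, finish 26.
Without T1→T4, T4's earliest start moves from 2 to 0.
The longest chain is now T1→T2→T5→T8 = 2+8+11+3 = 24, so the schedule takes 24 days.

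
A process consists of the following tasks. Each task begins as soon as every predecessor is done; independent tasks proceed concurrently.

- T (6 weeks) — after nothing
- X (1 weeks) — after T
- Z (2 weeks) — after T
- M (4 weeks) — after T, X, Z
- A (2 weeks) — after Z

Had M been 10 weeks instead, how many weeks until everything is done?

18

The binding path is T→Z→M = 6+2+4 = 12; finish at 12 weeks.
M is on the critical path; changing it to 10 makes that path 18 weeks.
The critical path is still T→Z→M; finish is now 18 weeks.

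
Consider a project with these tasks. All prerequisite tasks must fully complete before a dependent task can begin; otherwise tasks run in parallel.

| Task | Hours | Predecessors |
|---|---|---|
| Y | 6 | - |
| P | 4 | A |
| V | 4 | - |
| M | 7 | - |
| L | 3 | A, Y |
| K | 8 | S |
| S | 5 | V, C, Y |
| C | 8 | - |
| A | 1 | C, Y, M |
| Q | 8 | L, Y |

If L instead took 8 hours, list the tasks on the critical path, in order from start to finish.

C, A, L, Q

Actual critical path: C→S→K = 8+5+8 = 21 ⇒ 21 hours.
The longest path through L is only 20 hours, so L has float 1.
The binding chain switches to C→A→L→Q = 8+1+8+8 = 25; finish 25 hours.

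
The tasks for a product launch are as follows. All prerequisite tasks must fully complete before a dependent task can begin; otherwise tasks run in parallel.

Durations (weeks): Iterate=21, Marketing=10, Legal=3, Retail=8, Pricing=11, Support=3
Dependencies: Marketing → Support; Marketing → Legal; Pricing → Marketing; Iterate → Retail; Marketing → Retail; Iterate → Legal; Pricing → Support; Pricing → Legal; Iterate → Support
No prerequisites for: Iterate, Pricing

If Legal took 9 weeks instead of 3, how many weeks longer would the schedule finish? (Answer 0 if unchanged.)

1

As given, the longest chain is Iterate→Retail = 21+8 = 29, so the finish is 29 weeks.
Legal is off the critical path — its longest chain is 24 weeks, giving 5 of slack.
The binding chain switches to Iterate→Legal = 21+9 = 30; finish 30 weeks.
Change in finish: 30 − 29 = +1 weeks.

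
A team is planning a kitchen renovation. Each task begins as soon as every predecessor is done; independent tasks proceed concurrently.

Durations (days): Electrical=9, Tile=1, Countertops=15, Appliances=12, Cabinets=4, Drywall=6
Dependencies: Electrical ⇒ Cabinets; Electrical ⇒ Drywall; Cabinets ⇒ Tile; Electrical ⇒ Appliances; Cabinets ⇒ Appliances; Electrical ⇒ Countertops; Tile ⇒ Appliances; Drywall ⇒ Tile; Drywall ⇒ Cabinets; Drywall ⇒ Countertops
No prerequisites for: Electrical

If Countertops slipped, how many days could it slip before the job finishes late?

2

The longest chain is Electrical→Drywall→Cabinets→Tile→Appliances = 9+6+4+1+12 = 32; overall finish 32 days.
Countertops finishes as early as 30 and must finish by 32.
Float = 32 − 30 = 2.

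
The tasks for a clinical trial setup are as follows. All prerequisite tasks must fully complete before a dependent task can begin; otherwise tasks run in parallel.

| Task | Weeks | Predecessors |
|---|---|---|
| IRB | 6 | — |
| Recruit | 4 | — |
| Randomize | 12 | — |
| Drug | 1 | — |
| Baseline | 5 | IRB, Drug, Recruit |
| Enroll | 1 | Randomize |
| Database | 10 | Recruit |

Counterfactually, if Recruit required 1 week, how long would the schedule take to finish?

13

Baseline: Recruit→Database = 4+10 = 14 → 14 weeks.
Recruit is on the critical path; changing it to 1 makes that path 11 weeks.
The binding chain switches to Randomize→Enroll = 12+1 = 13; finish 13 weeks.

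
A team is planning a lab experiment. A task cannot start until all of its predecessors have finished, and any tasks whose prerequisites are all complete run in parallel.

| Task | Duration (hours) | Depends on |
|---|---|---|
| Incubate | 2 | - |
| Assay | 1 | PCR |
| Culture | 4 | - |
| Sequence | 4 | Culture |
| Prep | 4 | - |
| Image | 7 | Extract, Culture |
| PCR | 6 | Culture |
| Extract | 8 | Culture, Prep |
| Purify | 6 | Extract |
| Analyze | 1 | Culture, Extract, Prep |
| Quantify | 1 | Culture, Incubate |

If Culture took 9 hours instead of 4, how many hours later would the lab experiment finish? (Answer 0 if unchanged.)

The binding path is Culture→Extract→Image = 4+8+7 = 19; finish at 19 hours.
Culture is on the critical path; changing it to 9 makes that path 24 hours.
No other chain overtakes it, so the finish is 24 hours.
Change in finish: 24 − 19 = +5 hours.

5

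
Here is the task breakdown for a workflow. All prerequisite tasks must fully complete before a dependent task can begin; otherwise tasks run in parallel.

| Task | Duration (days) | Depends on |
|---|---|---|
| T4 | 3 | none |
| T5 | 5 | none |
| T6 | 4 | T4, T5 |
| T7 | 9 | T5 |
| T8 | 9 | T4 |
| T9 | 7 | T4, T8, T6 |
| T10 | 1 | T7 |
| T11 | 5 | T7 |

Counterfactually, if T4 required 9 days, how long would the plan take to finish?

The binding path is T4→T8→T9 = 3+9+7 = 19; finish at 19 days.
T4 is on the critical path; changing it to 9 makes that path 25 days.
The critical path is still T4→T8→T9; finish is now 25 days.

25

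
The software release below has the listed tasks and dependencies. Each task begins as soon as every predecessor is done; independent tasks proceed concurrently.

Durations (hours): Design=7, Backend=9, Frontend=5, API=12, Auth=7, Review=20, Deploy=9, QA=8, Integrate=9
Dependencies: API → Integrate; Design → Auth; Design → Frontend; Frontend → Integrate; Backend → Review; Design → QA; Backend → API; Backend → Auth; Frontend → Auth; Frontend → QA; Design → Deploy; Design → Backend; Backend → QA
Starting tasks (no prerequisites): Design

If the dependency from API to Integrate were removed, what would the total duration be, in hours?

36

Before: longest chain Design→Backend→API→Integrate = 7+9+12+9 = 37, finish 37.
Without API→Integrate, Integrate's earliest start moves from 28 to 12.
New critical path: Design→Backend→Review = 7+9+20 = 36 ⇒ 36 hours.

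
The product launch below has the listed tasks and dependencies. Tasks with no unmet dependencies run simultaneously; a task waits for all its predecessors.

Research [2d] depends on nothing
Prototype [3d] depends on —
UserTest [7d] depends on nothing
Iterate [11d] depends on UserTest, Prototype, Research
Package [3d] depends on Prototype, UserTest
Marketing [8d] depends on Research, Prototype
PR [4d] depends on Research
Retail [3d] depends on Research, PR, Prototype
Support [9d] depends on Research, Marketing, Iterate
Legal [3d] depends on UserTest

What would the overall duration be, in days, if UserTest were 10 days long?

Baseline: UserTest→Iterate→Support = 7+11+9 = 27 → 27 days.
Since UserTest is critical, the +3 change carries straight to that chain (now 30 days).
The critical path is still UserTest→Iterate→Support; finish is now 30 days.

30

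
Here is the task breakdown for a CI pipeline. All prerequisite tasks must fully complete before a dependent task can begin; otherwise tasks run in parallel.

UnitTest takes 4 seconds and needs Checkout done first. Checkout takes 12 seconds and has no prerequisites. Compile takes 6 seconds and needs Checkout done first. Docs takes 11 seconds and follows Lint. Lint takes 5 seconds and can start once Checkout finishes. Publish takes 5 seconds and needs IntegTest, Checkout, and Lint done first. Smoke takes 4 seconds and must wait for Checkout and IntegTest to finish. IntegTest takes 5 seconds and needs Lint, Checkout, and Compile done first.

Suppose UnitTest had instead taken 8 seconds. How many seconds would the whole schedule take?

The binding path is Checkout→Compile→IntegTest→Publish = 12+6+5+5 = 28; finish at 28 seconds.
UnitTest is off the critical path — its longest chain is 16 seconds, giving 12 of slack.
That remains the longest chain; total 28 seconds.

28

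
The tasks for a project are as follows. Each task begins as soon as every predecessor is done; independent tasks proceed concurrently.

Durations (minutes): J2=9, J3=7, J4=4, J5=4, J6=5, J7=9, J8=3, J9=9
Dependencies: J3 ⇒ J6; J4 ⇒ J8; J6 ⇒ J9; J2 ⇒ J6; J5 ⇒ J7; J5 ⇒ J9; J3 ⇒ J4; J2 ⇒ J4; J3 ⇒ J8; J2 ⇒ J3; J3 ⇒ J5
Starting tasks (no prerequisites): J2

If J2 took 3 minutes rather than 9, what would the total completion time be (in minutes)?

As given, the longest chain is J2→J3→J6→J9 = 9+7+5+9 = 30, so the finish is 30 minutes.
J2 is on the critical path; changing it to 3 makes that path 24 minutes.
That remains the longest chain; total 24 minutes.

24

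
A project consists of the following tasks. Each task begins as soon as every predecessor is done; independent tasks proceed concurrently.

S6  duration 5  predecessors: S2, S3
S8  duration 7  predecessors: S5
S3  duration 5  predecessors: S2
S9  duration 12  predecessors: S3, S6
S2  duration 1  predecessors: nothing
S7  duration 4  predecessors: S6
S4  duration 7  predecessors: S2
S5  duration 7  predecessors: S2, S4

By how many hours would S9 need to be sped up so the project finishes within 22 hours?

1

Current finish: 23 hours; target: 22.
S9 is on every critical path, so each hour cut from S9 cuts the finish by one (this holds down to a finish of 22).
Need 23 − 22 = 1 hour off S9 → S9 becomes 11 hours, finish becomes 22.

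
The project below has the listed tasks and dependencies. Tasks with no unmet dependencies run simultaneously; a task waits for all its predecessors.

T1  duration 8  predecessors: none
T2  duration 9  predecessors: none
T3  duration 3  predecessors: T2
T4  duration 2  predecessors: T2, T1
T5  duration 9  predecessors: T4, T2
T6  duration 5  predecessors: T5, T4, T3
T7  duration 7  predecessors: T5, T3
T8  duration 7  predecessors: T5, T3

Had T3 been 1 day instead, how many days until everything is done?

27

As given, the longest chain is T2→T4→T5→T7 = 9+2+9+7 = 27, so the finish is 27 days.
T3 is off the critical path — its longest chain is 19 days, giving 8 of slack.
That remains the longest chain; total 27 days.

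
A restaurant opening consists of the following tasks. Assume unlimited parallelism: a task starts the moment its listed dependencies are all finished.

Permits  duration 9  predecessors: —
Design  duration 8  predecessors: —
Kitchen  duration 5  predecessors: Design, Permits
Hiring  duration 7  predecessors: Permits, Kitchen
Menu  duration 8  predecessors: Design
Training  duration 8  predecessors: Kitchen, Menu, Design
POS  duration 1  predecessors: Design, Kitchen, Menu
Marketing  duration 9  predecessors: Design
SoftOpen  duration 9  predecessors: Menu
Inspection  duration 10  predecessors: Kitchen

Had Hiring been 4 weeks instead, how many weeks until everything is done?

25

As given, the longest chain is Design→Menu→SoftOpen = 8+8+9 = 25, so the finish is 25 weeks.
Hiring has 4 weeks of float (longest path through it is 21).
The critical path is still Design→Menu→SoftOpen; finish is now 25 weeks.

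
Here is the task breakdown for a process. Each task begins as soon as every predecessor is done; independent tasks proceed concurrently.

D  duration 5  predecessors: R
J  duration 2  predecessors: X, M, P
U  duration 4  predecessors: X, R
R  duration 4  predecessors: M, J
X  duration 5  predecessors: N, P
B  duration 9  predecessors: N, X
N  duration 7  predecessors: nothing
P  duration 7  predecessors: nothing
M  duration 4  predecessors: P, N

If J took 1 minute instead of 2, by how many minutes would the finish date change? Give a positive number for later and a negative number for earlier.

-1

Baseline: N→X→J→R→D = 7+5+2+4+5 = 23 → 23 minutes.
J lies on that path, so at 1 minute the path becomes 22 minutes.
No other chain overtakes it, so the finish is 22 minutes.
Change in finish: 22 − 23 = -1 minutes.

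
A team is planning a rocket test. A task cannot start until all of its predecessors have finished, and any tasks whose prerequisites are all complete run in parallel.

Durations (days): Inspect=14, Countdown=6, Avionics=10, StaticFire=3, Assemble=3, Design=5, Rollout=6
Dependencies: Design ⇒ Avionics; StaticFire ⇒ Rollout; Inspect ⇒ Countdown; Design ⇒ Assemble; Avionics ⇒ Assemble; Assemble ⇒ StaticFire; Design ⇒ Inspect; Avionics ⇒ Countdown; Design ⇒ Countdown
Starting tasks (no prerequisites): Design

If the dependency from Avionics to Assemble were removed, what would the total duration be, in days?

25

Original critical path: Design→Avionics→Assemble→StaticFire→Rollout = 5+10+3+3+6 = 27 ⇒ 27 days.
Without Avionics→Assemble, Assemble's earliest start moves from 15 to 5.
After: Design→Inspect→Countdown = 5+14+6 = 25 → 25 days.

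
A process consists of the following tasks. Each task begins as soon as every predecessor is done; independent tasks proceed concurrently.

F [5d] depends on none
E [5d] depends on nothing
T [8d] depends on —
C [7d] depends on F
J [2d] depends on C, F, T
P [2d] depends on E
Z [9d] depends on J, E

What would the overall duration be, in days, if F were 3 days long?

21

As given, the longest chain is F→C→J→Z = 5+7+2+9 = 23, so the finish is 23 days.
Since F is critical, the -2 change carries straight to that chain (now 21 days).
That remains the longest chain; total 21 days.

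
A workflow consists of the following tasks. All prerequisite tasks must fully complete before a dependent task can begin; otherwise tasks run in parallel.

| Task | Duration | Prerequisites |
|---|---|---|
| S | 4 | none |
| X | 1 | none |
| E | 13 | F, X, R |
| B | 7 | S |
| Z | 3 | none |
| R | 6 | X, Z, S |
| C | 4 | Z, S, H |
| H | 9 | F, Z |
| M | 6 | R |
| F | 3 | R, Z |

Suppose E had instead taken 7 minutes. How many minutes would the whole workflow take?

26

Actual critical path: S→R→F→E = 4+6+3+13 = 26 ⇒ 26 minutes.
Since E is critical, the -6 change carries straight to that chain (now 20 minutes).
New critical path: S→R→F→H→C = 4+6+3+9+4 = 26 ⇒ 26 minutes.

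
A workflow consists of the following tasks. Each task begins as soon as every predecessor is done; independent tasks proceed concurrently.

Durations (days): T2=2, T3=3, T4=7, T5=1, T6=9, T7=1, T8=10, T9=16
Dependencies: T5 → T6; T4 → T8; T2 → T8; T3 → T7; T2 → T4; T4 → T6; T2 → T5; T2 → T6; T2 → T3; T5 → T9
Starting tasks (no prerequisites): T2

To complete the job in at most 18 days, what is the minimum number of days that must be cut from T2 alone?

Current finish: 19 days; target: 18.
T2 is on every critical path, so each day cut from T2 cuts the finish by one (this holds down to a finish of 18).
Need 19 − 18 = 1 day off T2 → T2 becomes 1 day, finish becomes 18.

1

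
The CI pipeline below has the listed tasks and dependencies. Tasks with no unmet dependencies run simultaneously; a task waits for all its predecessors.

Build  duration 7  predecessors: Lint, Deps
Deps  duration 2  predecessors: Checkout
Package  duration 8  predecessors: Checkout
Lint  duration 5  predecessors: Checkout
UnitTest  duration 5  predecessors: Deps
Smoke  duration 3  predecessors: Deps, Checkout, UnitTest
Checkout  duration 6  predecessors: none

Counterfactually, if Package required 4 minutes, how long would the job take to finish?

Critical path before the change: Checkout→Lint→Build = 6+5+7 = 18 giving 18 minutes.
Package has 4 minutes of float (longest path through it is 14).
No other chain overtakes it, so the finish is 18 minutes.

18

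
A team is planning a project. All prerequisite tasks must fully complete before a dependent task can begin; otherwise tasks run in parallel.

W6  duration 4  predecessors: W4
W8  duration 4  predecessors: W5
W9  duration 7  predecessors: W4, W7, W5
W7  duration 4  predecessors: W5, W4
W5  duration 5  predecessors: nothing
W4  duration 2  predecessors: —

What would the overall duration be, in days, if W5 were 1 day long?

Actual critical path: W5→W7→W9 = 5+4+7 = 16 ⇒ 16 days.
W5 is on the critical path; changing it to 1 makes that path 12 days.
New critical path: W4→W7→W9 = 2+4+7 = 13 ⇒ 13 days.

13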